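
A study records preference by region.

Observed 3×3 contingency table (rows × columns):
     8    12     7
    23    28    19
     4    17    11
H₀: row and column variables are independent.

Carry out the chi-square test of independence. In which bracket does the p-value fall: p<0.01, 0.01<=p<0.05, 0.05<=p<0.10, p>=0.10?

Row totals [27, 70, 32], col totals [35, 57, 37], n=129
χ² = (8−7.33)²/7.33 + (12−11.93)²/11.93 + (7−7.74)²/7.74 + (23−18.99)²/18.99 + (28−30.93)²/30.93 + (19−20.08)²/20.08 + (4−8.68)²/8.68 + (17−14.14)²/14.14 + (11−9.18)²/9.18 = 4.7804
df = 4
p-value (upper-tail) = 0.31058
→ bracket: p>=0.10

p-value bracket: p>=0.10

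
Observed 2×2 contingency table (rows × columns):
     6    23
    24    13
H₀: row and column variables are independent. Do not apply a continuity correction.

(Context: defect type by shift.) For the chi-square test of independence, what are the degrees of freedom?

degrees of freedom = 1

df = (r−1)(c−1) = (2−1)·(2−1) = 1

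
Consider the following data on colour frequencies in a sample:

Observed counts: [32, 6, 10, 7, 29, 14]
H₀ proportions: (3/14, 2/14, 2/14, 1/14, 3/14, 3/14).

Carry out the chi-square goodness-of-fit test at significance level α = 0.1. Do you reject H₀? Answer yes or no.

reject H₀: yes

n = 98; E_i = n·p_i = [21.00, 14.00, 14.00, 7.00, 21.00, 21.00]
χ² = (32−21.00)²/21.00 + (6−14.00)²/14.00 + (10−14.00)²/14.00 + (7−7.00)²/7.00 + (29−21.00)²/21.00 + (14−21.00)²/21.00 = 16.8571
df = 5
p-value (upper-tail) = 0.00478
At α=0.1: p < α → reject H₀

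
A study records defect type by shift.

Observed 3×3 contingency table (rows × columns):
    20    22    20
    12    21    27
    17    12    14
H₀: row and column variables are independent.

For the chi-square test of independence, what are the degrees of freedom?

df = (r−1)(c−1) = (3−1)·(3−1) = 4

degrees of freedom = 4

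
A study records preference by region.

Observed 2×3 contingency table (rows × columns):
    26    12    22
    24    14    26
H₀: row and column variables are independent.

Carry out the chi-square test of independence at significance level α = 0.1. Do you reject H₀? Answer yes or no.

reject H₀: no

Row totals [60, 64], col totals [50, 26, 48], n=124
χ² = (26−24.19)²/24.19 + (12−12.58)²/12.58 + (22−23.23)²/23.23 + (24−25.81)²/25.81 + (14−13.42)²/13.42 + (26−24.77)²/24.77 = 0.4386
df = 2
p-value (upper-tail) = 0.80308
At α=0.1: p ≥ α → fail to reject H₀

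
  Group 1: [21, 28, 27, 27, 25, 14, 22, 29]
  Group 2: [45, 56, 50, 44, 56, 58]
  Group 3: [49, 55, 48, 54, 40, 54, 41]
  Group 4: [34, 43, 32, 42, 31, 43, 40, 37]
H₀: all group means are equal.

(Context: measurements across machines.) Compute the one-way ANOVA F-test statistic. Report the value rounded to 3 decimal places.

Group means [24.12, 51.50, 48.71, 37.75], grand mean 39.483
SSB = Σnᵢ(x̄ᵢ−x̄)² = 3373.938; SSW = ΣΣ(x−x̄ᵢ)² = 759.304
MSB = 3373.938/3 = 1124.6459; MSW = 759.304/25 = 30.3721
F = MSB/MSW = 37.0289
df = (3, 25)

test statistic = 37.029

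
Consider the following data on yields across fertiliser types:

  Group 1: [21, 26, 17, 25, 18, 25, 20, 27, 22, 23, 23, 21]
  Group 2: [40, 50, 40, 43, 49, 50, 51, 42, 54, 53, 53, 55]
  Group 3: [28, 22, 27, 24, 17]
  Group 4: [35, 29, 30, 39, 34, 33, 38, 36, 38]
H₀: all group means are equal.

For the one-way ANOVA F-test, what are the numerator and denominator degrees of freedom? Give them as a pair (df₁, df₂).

degrees of freedom = [3, 34]

k = 4 groups, N = 38 total
df = (k−1, N−k) = (4−1, 38−4) = (3, 34)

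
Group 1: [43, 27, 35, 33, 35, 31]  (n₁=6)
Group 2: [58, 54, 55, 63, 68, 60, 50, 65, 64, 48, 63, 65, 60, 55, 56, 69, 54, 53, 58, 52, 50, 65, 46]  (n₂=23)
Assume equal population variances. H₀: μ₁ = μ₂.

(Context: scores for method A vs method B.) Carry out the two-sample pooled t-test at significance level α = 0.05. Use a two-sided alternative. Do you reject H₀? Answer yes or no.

x̄₁=34.000, s₁=5.329, n₁=6
x̄₂=57.870, s₂=6.566, n₂=23
s_p² = [5·5.329² + 22·6.566²]/27 = 40.3929
SE = √(s_p²·(1/6+1/23)) = 2.9135
t = (34.000−57.870)/2.9135 = -8.1928
df = 27
p-value (two-sided) = 0.00000
At α=0.05: p < α → reject H₀

reject H₀: yes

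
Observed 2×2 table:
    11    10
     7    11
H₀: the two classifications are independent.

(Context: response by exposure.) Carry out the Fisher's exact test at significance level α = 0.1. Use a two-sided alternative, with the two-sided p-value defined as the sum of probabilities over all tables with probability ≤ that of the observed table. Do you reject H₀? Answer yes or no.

Margins: r₁=21, r₂=18, c₁=18, c₂=21, n=39
p_obs = C(21,11)·C(18,7)/C(39,18); sum pmf over tables with pmf ≤ p_obs
p-value (two-sided) = 0.52333
At α=0.1: p ≥ α → fail to reject H₀

reject H₀: no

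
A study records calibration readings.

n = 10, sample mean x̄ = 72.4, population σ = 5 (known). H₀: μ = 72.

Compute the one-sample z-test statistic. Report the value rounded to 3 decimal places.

SE = σ/√n = 5/√10 = 1.5811
z = (x̄−μ₀)/SE = (72.4−72)/1.5811 = 0.2530

test statistic = 0.253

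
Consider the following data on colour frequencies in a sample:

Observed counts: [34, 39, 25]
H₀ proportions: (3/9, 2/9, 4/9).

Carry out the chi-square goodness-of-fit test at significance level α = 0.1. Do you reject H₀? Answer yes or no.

reject H₀: yes

n = 98; E_i = n·p_i = [32.67, 21.78, 43.56]
χ² = (34−32.67)²/32.67 + (39−21.78)²/21.78 + (25−43.56)²/43.56 = 21.5791
df = 2
p-value (upper-tail) = 0.00002
At α=0.1: p < α → reject H₀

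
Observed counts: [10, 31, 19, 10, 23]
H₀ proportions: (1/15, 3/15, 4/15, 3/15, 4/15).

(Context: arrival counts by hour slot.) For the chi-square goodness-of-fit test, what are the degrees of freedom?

degrees of freedom = 4

df = k − 1 = 5 − 1 = 4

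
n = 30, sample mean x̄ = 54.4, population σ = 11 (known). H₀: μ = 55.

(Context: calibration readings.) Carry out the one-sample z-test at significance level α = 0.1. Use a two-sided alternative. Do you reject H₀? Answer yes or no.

SE = σ/√n = 11/√30 = 2.0083
z = (x̄−μ₀)/SE = (54.4−55)/2.0083 = -0.2988
p-value (two-sided) = 0.76512
At α=0.1: p ≥ α → fail to reject H₀

reject H₀: no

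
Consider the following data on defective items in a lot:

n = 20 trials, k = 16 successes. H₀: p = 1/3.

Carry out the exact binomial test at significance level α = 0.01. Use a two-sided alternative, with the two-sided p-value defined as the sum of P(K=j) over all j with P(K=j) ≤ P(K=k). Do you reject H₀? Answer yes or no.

Exact binomial: n=20, k=16, p₀=1/3=0.3333
P(X=j) = C(n,j)·p₀^j·(1−p₀)^(n−j); p = Σ P(X=j) over j with P(X=j) ≤ P(X=16)
p-value (two-sided) = 0.00003
At α=0.01: p < α → reject H₀

reject H₀: yes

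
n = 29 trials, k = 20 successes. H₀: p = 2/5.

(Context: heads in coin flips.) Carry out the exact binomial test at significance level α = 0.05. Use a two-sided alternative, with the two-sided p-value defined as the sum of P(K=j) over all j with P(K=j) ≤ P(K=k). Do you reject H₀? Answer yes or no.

reject H₀: yes

Exact binomial: n=29, k=20, p₀=2/5=0.4000
P(X=j) = C(n,j)·p₀^j·(1−p₀)^(n−j); p = Σ P(X=j) over j with P(X=j) ≤ P(X=20)
p-value (two-sided) = 0.00200
At α=0.05: p < α → reject H₀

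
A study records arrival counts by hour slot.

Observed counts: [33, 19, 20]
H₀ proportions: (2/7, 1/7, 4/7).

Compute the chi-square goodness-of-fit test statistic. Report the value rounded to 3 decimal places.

test statistic = 25.757

n = 72; E_i = n·p_i = [20.57, 10.29, 41.14]
χ² = (33−20.57)²/20.57 + (19−10.29)²/10.29 + (20−41.14)²/41.14 = 25.7569
df = 2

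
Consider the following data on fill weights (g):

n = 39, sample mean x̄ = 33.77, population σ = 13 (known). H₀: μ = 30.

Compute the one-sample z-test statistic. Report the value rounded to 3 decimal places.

test statistic = 1.811

SE = σ/√n = 13/√39 = 2.0817
z = (x̄−μ₀)/SE = (33.77−30)/2.0817 = 1.8110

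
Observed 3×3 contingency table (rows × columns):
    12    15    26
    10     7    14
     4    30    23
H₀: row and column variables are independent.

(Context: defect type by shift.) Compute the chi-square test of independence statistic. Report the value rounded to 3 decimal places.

Row totals [53, 31, 57], col totals [26, 52, 63], n=141
χ² = (12−9.77)²/9.77 + (15−19.55)²/19.55 + (26−23.68)²/23.68 + (10−5.72)²/5.72 + (7−11.43)²/11.43 + (14−13.85)²/13.85 + (4−10.51)²/10.51 + (30−21.02)²/21.02 + (23−25.47)²/25.47 = 14.8294
df = 4

test statistic = 14.829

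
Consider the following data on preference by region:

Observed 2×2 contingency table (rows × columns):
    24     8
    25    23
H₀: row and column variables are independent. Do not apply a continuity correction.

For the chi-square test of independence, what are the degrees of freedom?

degrees of freedom = 1

df = (r−1)(c−1) = (2−1)·(2−1) = 1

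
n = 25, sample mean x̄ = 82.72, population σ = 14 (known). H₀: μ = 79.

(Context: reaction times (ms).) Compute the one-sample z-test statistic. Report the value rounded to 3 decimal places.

SE = σ/√n = 14/√25 = 2.8000
z = (x̄−μ₀)/SE = (82.72−79)/2.8000 = 1.3286

test statistic = 1.329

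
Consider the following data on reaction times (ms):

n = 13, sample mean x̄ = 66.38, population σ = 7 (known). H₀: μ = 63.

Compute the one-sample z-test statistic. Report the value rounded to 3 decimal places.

test statistic = 1.741

SE = σ/√n = 7/√13 = 1.9415
z = (x̄−μ₀)/SE = (66.38−63)/1.9415 = 1.7410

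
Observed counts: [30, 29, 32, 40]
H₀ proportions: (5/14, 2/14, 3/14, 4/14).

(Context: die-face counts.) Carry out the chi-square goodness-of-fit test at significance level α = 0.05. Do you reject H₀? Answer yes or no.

n = 131; E_i = n·p_i = [46.79, 18.71, 28.07, 37.43]
χ² = (30−46.79)²/46.79 + (29−18.71)²/18.71 + (32−28.07)²/28.07 + (40−37.43)²/37.43 = 12.4020
df = 3
p-value (upper-tail) = 0.00613
At α=0.05: p < α → reject H₀

reject H₀: yes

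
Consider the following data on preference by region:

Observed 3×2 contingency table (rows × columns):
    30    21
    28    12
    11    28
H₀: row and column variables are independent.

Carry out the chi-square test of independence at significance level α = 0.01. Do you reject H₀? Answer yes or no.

reject H₀: yes

Row totals [51, 40, 39], col totals [69, 61], n=130
χ² = (30−27.07)²/27.07 + (21−23.93)²/23.93 + (28−21.23)²/21.23 + (12−18.77)²/18.77 + (11−20.70)²/20.70 + (28−18.30)²/18.30 = 14.9628
df = 2
p-value (upper-tail) = 0.00056
At α=0.01: p < α → reject H₀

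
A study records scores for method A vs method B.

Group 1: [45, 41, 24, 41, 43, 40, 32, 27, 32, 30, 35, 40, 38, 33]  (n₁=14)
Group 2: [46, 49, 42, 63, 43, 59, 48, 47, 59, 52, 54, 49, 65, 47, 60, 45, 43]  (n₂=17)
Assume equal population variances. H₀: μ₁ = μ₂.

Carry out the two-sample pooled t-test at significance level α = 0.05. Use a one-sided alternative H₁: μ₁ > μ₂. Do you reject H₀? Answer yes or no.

reject H₀: no

x̄₁=35.786, s₁=6.315, n₁=14
x̄₂=51.235, s₂=7.404, n₂=17
s_p² = [13·6.315² + 16·7.404²]/29 = 48.1178
SE = √(s_p²·(1/14+1/17)) = 2.5035
t = (35.786−51.235)/2.5035 = -6.1712
df = 29
p-value (one-sided, H₁ greater) = 1.00000
At α=0.05: p ≥ α → fail to reject H₀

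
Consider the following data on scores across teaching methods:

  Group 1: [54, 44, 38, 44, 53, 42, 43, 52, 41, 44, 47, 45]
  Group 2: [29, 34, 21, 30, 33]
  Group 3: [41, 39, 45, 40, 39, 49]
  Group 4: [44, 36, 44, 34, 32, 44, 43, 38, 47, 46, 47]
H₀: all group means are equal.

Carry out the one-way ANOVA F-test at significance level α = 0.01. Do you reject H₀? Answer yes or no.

Group means [45.58, 29.40, 42.17, 41.36], grand mean 41.235
SSB = Σnᵢ(x̄ᵢ−x̄)² = 932.622; SSW = ΣΣ(x−x̄ᵢ)² = 751.495
MSB = 932.622/3 = 310.8741; MSW = 751.495/30 = 25.0498
F = MSB/MSW = 12.4102
df = (3, 30)
p-value (upper-tail) = 0.00002
At α=0.01: p < α → reject H₀

reject H₀: yes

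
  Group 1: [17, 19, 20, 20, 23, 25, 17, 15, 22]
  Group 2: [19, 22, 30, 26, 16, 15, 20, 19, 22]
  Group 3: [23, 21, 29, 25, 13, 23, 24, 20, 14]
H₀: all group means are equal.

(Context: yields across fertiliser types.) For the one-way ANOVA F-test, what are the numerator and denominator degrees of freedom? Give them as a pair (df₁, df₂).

k = 3 groups, N = 27 total
df = (k−1, N−k) = (3−1, 27−3) = (2, 24)

degrees of freedom = [2, 24]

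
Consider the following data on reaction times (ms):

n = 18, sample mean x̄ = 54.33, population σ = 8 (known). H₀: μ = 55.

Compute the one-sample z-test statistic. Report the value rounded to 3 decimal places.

SE = σ/√n = 8/√18 = 1.8856
z = (x̄−μ₀)/SE = (54.33−55)/1.8856 = -0.3553

test statistic = -0.355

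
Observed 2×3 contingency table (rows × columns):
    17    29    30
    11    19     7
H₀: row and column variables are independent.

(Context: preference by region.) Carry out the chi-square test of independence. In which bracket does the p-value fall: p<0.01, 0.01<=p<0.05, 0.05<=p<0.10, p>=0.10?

p-value bracket: 0.05<=p<0.10

Row totals [76, 37], col totals [28, 48, 37], n=113
χ² = (17−18.83)²/18.83 + (29−32.28)²/32.28 + (30−24.88)²/24.88 + (11−9.17)²/9.17 + (19−15.72)²/15.72 + (7−12.12)²/12.12 = 4.7749
df = 2
p-value (upper-tail) = 0.09186
→ bracket: 0.05<=p<0.10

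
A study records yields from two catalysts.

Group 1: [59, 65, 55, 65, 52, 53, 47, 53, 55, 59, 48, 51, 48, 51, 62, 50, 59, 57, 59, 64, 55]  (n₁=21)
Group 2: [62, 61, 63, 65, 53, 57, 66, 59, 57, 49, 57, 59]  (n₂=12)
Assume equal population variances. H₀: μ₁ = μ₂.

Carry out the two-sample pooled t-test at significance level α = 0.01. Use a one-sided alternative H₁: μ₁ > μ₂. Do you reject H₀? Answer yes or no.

reject H₀: no

x̄₁=55.571, s₁=5.600, n₁=21
x̄₂=59.000, s₂=4.880, n₂=12
s_p² = [20·5.600² + 11·4.880²]/31 = 28.6820
SE = √(s_p²·(1/21+1/12)) = 1.9380
t = (55.571−59.000)/1.9380 = -1.7691
df = 31
p-value (one-sided, H₁ greater) = 0.95664
At α=0.01: p ≥ α → fail to reject H₀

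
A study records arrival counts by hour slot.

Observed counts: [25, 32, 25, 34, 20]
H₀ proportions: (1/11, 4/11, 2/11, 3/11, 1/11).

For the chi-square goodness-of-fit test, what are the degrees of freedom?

df = k − 1 = 5 − 1 = 4

degrees of freedom = 4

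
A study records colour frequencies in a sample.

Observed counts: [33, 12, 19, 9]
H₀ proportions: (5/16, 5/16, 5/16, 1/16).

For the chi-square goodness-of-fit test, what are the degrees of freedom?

df = k − 1 = 4 − 1 = 3

degrees of freedom = 3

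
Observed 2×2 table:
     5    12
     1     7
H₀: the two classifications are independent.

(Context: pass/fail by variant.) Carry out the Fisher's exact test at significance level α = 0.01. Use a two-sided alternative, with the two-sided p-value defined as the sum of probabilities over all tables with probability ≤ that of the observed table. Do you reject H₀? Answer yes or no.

reject H₀: no

Margins: r₁=17, r₂=8, c₁=6, c₂=19, n=25
p_obs = C(17,5)·C(8,1)/C(25,6); sum pmf over tables with pmf ≤ p_obs
p-value (two-sided) = 0.62372
At α=0.01: p ≥ α → fail to reject H₀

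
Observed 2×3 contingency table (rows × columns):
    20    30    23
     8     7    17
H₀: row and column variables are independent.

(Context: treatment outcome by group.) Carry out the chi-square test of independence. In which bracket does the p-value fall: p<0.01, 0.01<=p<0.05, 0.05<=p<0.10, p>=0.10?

Row totals [73, 32], col totals [28, 37, 40], n=105
χ² = (20−19.47)²/19.47 + (30−25.72)²/25.72 + (23−27.81)²/27.81 + (8−8.53)²/8.53 + (7−11.28)²/11.28 + (17−12.19)²/12.19 = 5.1097
df = 2
p-value (upper-tail) = 0.07770
→ bracket: 0.05<=p<0.10

p-value bracket: 0.05<=p<0.10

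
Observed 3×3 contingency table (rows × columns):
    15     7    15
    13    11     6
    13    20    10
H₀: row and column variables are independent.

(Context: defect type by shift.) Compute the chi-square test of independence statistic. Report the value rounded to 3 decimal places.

test statistic = 8.498

Row totals [37, 30, 43], col totals [41, 38, 31], n=110
χ² = (15−13.79)²/13.79 + (7−12.78)²/12.78 + (15−10.43)²/10.43 + (13−11.18)²/11.18 + (11−10.36)²/10.36 + (6−8.45)²/8.45 + (13−16.03)²/16.03 + (20−14.85)²/14.85 + (10−12.12)²/12.12 = 8.4984
df = 4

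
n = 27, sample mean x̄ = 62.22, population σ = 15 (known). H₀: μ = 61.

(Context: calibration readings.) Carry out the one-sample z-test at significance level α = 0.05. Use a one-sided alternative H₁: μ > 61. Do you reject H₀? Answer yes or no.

SE = σ/√n = 15/√27 = 2.8868
z = (x̄−μ₀)/SE = (62.22−61)/2.8868 = 0.4226
p-value (one-sided, H₁ greater) = 0.33629
At α=0.05: p ≥ α → fail to reject H₀

reject H₀: no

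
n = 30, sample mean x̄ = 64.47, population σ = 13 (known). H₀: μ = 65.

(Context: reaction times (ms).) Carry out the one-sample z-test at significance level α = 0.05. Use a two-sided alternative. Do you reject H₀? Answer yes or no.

reject H₀: no

SE = σ/√n = 13/√30 = 2.3735
z = (x̄−μ₀)/SE = (64.47−65)/2.3735 = -0.2233
p-value (two-sided) = 0.82330
At α=0.05: p ≥ α → fail to reject H₀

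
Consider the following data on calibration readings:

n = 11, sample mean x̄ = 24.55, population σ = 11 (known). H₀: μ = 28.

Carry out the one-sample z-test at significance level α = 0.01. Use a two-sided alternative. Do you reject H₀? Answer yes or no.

SE = σ/√n = 11/√11 = 3.3166
z = (x̄−μ₀)/SE = (24.55−28)/3.3166 = -1.0402
p-value (two-sided) = 0.29824
At α=0.01: p ≥ α → fail to reject H₀

reject H₀: no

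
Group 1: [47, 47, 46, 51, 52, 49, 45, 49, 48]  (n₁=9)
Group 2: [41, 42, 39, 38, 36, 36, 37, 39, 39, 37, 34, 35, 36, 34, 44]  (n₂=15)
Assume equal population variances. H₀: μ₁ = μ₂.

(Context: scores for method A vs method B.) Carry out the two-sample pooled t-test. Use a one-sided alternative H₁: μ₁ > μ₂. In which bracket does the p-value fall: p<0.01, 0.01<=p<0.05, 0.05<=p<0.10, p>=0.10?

p-value bracket: p<0.01

x̄₁=48.222, s₁=2.279, n₁=9
x̄₂=37.800, s₂=2.908, n₂=15
s_p² = [8·2.279² + 14·2.908²]/22 = 7.2707
SE = √(s_p²·(1/9+1/15)) = 1.1369
t = (48.222−37.800)/1.1369 = 9.1671
df = 22
p-value (one-sided, H₁ greater) = 0.00000
→ bracket: p<0.01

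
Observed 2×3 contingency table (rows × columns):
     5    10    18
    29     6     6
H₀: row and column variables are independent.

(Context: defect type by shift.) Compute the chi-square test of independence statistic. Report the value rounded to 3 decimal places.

Row totals [33, 41], col totals [34, 16, 24], n=74
χ² = (5−15.16)²/15.16 + (10−7.14)²/7.14 + (18−10.70)²/10.70 + (29−18.84)²/18.84 + (6−8.86)²/8.86 + (6−13.30)²/13.30 = 23.3492
df = 2

test statistic = 23.349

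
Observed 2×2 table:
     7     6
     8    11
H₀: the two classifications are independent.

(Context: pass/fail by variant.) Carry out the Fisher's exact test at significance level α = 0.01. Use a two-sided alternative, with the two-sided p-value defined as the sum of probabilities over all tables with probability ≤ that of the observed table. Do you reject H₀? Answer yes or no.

reject H₀: no

Margins: r₁=13, r₂=19, c₁=15, c₂=17, n=32
p_obs = C(13,7)·C(19,8)/C(32,15); sum pmf over tables with pmf ≤ p_obs
p-value (two-sided) = 0.71979
At α=0.01: p ≥ α → fail to reject H₀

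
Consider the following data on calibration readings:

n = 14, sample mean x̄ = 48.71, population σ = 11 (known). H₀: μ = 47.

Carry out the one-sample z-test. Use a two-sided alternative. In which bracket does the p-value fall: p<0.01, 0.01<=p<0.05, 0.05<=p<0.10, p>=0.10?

SE = σ/√n = 11/√14 = 2.9399
z = (x̄−μ₀)/SE = (48.71−47)/2.9399 = 0.5817
p-value (two-sided) = 0.56080
→ bracket: p>=0.10

p-value bracket: p>=0.10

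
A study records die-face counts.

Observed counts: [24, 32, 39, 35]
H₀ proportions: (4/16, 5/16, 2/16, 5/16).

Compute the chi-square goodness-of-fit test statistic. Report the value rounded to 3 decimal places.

test statistic = 36.683

n = 130; E_i = n·p_i = [32.50, 40.62, 16.25, 40.62]
χ² = (24−32.50)²/32.50 + (32−40.62)²/40.62 + (39−16.25)²/16.25 + (35−40.62)²/40.62 = 36.6831
df = 3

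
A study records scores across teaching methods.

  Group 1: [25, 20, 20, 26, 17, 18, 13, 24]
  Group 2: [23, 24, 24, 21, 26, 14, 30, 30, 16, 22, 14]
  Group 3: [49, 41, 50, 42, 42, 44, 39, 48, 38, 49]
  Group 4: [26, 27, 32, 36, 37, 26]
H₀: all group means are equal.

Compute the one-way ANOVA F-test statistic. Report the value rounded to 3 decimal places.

Group means [20.38, 22.18, 44.20, 30.67], grand mean 29.514
SSB = Σnᵢ(x̄ᵢ−x̄)² = 3424.298; SSW = ΣΣ(x−x̄ᵢ)² = 762.445
MSB = 3424.298/3 = 1141.4327; MSW = 762.445/31 = 24.5950
F = MSB/MSW = 46.4092
df = (3, 31)

test statistic = 46.409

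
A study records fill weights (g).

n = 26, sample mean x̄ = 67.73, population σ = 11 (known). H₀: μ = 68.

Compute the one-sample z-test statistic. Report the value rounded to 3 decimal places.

SE = σ/√n = 11/√26 = 2.1573
z = (x̄−μ₀)/SE = (67.73−68)/2.1573 = -0.1252

test statistic = -0.125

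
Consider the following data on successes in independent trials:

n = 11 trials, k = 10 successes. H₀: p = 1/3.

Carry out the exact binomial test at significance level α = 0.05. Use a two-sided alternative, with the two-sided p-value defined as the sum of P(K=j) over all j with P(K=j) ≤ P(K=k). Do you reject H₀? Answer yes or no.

Exact binomial: n=11, k=10, p₀=1/3=0.3333
P(X=j) = C(n,j)·p₀^j·(1−p₀)^(n−j); p = Σ P(X=j) over j with P(X=j) ≤ P(X=10)
p-value (two-sided) = 0.00013
At α=0.05: p < α → reject H₀

reject H₀: yes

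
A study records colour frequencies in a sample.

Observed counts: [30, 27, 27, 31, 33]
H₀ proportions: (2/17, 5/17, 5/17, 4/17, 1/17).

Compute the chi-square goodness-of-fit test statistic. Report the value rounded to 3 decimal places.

n = 148; E_i = n·p_i = [17.41, 43.53, 43.53, 34.82, 8.71]
χ² = (30−17.41)²/17.41 + (27−43.53)²/43.53 + (27−43.53)²/43.53 + (31−34.82)²/34.82 + (33−8.71)²/8.71 = 89.8679
df = 4

test statistic = 89.868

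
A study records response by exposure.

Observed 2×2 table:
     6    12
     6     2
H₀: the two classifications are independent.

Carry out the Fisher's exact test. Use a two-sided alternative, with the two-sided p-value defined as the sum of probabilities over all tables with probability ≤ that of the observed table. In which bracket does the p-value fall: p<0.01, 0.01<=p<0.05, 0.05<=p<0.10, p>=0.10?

p-value bracket: 0.05<=p<0.10

Margins: r₁=18, r₂=8, c₁=12, c₂=14, n=26
p_obs = C(18,6)·C(8,6)/C(26,12); sum pmf over tables with pmf ≤ p_obs
p-value (two-sided) = 0.08952
→ bracket: 0.05<=p<0.10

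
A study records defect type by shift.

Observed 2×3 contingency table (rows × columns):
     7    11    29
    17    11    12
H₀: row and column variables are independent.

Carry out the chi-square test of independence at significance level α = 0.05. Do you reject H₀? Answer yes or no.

Row totals [47, 40], col totals [24, 22, 41], n=87
χ² = (7−12.97)²/12.97 + (11−11.89)²/11.89 + (29−22.15)²/22.15 + (17−11.03)²/11.03 + (11−10.11)²/10.11 + (12−18.85)²/18.85 = 10.7216
df = 2
p-value (upper-tail) = 0.00470
At α=0.05: p < α → reject H₀

reject H₀: yes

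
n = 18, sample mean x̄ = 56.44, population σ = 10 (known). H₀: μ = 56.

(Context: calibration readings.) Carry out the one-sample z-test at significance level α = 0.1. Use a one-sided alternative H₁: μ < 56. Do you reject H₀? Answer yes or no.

reject H₀: no

SE = σ/√n = 10/√18 = 2.3570
z = (x̄−μ₀)/SE = (56.44−56)/2.3570 = 0.1867
p-value (one-sided, H₁ less) = 0.57404
At α=0.1: p ≥ α → fail to reject H₀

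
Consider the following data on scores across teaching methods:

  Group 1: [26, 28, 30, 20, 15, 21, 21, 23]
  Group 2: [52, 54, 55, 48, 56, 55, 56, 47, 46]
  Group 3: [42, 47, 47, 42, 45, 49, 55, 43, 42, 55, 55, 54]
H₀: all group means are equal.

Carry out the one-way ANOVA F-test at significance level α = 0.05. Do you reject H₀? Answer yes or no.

Group means [23.00, 52.11, 48.00], grand mean 42.379
SSB = Σnᵢ(x̄ᵢ−x̄)² = 4235.939; SSW = ΣΣ(x−x̄ᵢ)² = 622.889
MSB = 4235.939/2 = 2117.9693; MSW = 622.889/26 = 23.9573
F = MSB/MSW = 88.4061
df = (2, 26)
p-value (upper-tail) = 0.00000
At α=0.05: p < α → reject H₀

reject H₀: yes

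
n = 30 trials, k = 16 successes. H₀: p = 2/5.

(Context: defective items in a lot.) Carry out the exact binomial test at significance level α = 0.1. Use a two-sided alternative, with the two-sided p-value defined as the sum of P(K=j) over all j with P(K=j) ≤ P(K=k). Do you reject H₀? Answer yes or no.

Exact binomial: n=30, k=16, p₀=2/5=0.4000
P(X=j) = C(n,j)·p₀^j·(1−p₀)^(n−j); p = Σ P(X=j) over j with P(X=j) ≤ P(X=16)
p-value (two-sided) = 0.14058
At α=0.1: p ≥ α → fail to reject H₀

reject H₀: no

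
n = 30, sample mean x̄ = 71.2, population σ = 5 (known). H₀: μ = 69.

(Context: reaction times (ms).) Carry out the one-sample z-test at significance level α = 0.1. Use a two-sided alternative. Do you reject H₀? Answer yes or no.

reject H₀: yes

SE = σ/√n = 5/√30 = 0.9129
z = (x̄−μ₀)/SE = (71.2−69)/0.9129 = 2.4100
p-value (two-sided) = 0.01595
At α=0.1: p < α → reject H₀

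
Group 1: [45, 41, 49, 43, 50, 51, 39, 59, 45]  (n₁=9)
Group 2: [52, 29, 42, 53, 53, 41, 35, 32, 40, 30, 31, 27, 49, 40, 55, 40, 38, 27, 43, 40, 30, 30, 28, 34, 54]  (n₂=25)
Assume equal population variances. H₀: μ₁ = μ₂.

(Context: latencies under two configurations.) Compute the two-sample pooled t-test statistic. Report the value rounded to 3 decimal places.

x̄₁=46.889, s₁=6.092, n₁=9
x̄₂=38.920, s₂=9.314, n₂=25
s_p² = [8·6.092² + 24·9.314²]/32 = 74.3353
SE = √(s_p²·(1/9+1/25)) = 3.3515
t = (46.889−38.920)/3.3515 = 2.3777
df = 32

test statistic = 2.378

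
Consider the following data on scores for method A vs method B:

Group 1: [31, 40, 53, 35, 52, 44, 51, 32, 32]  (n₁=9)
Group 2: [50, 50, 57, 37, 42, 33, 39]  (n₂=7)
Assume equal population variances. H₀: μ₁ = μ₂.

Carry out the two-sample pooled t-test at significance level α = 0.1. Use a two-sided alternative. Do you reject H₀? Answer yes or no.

x̄₁=41.111, s₁=9.171, n₁=9
x̄₂=44.000, s₂=8.563, n₂=7
s_p² = [8·9.171² + 6·8.563²]/14 = 79.4921
SE = √(s_p²·(1/9+1/7)) = 4.4932
t = (41.111−44.000)/4.4932 = -0.6430
df = 14
p-value (two-sided) = 0.53064
At α=0.1: p ≥ α → fail to reject H₀

reject H₀: no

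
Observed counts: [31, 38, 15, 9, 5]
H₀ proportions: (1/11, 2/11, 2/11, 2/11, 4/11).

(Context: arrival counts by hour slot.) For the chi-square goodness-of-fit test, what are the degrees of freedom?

degrees of freedom = 4

df = k − 1 = 5 − 1 = 4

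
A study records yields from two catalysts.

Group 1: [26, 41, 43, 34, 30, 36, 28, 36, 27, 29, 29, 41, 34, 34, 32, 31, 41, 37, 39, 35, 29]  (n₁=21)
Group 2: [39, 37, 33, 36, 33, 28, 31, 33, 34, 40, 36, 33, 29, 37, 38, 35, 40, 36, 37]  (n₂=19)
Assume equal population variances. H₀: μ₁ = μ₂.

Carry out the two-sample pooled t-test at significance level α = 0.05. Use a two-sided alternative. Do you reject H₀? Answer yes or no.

x̄₁=33.905, s₁=5.118, n₁=21
x̄₂=35.000, s₂=3.399, n₂=19
s_p² = [20·5.118² + 18·3.399²]/38 = 19.2581
SE = √(s_p²·(1/21+1/19)) = 1.3895
t = (33.905−35.000)/1.3895 = -0.7882
df = 38
p-value (two-sided) = 0.43545
At α=0.05: p ≥ α → fail to reject H₀

reject H₀: no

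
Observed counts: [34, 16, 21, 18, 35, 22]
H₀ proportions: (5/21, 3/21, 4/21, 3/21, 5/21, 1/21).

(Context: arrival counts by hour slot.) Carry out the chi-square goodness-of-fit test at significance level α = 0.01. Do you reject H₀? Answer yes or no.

reject H₀: yes

n = 146; E_i = n·p_i = [34.76, 20.86, 27.81, 20.86, 34.76, 6.95]
χ² = (34−34.76)²/34.76 + (16−20.86)²/20.86 + (21−27.81)²/27.81 + (18−20.86)²/20.86 + (35−34.76)²/34.76 + (22−6.95)²/6.95 = 35.7771
df = 5
p-value (upper-tail) = 0.00000
At α=0.01: p < α → reject H₀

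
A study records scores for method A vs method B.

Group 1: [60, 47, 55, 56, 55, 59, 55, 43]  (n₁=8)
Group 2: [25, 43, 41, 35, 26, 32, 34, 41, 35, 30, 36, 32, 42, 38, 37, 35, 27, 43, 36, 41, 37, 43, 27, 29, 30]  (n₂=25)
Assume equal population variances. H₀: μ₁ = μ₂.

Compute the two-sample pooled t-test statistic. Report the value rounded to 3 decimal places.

test statistic = 8.049

x̄₁=53.750, s₁=5.825, n₁=8
x̄₂=35.000, s₂=5.708, n₂=25
s_p² = [7·5.825² + 24·5.708²]/31 = 32.8871
SE = √(s_p²·(1/8+1/25)) = 2.3295
t = (53.750−35.000)/2.3295 = 8.0491
df = 31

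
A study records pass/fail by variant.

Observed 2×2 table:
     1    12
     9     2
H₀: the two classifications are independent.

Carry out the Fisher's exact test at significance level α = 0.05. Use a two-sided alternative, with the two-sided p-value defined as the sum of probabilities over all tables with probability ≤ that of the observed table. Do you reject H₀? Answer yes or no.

reject H₀: yes

Margins: r₁=13, r₂=11, c₁=10, c₂=14, n=24
p_obs = C(13,1)·C(11,9)/C(24,10); sum pmf over tables with pmf ≤ p_obs
p-value (two-sided) = 0.00052
At α=0.05: p < α → reject H₀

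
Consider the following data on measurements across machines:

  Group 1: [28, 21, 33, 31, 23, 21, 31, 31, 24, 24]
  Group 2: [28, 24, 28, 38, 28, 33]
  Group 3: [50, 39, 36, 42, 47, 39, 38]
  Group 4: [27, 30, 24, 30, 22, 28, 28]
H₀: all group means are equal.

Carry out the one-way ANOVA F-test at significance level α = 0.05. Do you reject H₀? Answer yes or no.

reject H₀: yes

Group means [26.70, 29.83, 41.57, 27.00], grand mean 30.867
SSB = Σnᵢ(x̄ᵢ−x̄)² = 1086.819; SSW = ΣΣ(x−x̄ᵢ)² = 522.648
MSB = 1086.819/3 = 362.2730; MSW = 522.648/26 = 20.1018
F = MSB/MSW = 18.0219
df = (3, 26)
p-value (upper-tail) = 0.00000
At α=0.05: p < α → reject H₀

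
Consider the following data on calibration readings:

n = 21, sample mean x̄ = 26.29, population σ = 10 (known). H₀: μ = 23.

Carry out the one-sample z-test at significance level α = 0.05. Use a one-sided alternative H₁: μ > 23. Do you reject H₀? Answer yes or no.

SE = σ/√n = 10/√21 = 2.1822
z = (x̄−μ₀)/SE = (26.29−23)/2.1822 = 1.5077
p-value (one-sided, H₁ greater) = 0.06582
At α=0.05: p ≥ α → fail to reject H₀

reject H₀: no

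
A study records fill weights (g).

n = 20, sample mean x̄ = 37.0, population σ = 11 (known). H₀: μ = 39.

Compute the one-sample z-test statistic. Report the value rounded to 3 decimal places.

test statistic = -0.813

SE = σ/√n = 11/√20 = 2.4597
z = (x̄−μ₀)/SE = (37.0−39)/2.4597 = -0.8131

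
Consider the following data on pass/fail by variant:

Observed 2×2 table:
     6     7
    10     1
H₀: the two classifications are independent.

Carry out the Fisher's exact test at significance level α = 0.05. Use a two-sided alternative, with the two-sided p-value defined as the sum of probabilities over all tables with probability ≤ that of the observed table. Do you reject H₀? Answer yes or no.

reject H₀: yes

Margins: r₁=13, r₂=11, c₁=16, c₂=8, n=24
p_obs = C(13,6)·C(11,10)/C(24,16); sum pmf over tables with pmf ≤ p_obs
p-value (two-sided) = 0.03347
At α=0.05: p < α → reject H₀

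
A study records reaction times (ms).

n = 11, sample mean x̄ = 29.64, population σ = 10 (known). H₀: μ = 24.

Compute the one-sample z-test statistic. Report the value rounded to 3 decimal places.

test statistic = 1.871

SE = σ/√n = 10/√11 = 3.0151
z = (x̄−μ₀)/SE = (29.64−24)/3.0151 = 1.8706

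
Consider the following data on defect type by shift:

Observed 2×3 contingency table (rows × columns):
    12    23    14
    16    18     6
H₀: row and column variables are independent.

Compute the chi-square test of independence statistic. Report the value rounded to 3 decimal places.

Row totals [49, 40], col totals [28, 41, 20], n=89
χ² = (12−15.42)²/15.42 + (23−22.57)²/22.57 + (14−11.01)²/11.01 + (16−12.58)²/12.58 + (18−18.43)²/18.43 + (6−8.99)²/8.99 = 3.5069
df = 2

test statistic = 3.507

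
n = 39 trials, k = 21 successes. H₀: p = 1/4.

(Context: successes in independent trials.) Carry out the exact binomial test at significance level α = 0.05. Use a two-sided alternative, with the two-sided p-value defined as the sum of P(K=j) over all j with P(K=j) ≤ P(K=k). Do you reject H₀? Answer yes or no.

Exact binomial: n=39, k=21, p₀=1/4=0.2500
P(X=j) = C(n,j)·p₀^j·(1−p₀)^(n−j); p = Σ P(X=j) over j with P(X=j) ≤ P(X=21)
p-value (two-sided) = 0.00012
At α=0.05: p < α → reject H₀

reject H₀: yes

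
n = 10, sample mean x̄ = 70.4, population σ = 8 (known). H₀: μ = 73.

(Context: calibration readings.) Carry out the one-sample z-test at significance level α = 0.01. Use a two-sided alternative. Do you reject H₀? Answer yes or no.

reject H₀: no

SE = σ/√n = 8/√10 = 2.5298
z = (x̄−μ₀)/SE = (70.4−73)/2.5298 = -1.0277
p-value (two-sided) = 0.30407
At α=0.01: p ≥ α → fail to reject H₀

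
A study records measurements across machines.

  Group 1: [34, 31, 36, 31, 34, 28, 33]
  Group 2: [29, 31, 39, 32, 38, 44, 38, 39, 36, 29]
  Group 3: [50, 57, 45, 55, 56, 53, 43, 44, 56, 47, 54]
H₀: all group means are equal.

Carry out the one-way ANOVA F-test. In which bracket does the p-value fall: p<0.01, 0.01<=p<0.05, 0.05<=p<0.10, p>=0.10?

p-value bracket: p<0.01

Group means [32.43, 35.50, 50.91], grand mean 40.786
SSB = Σnᵢ(x̄ᵢ−x̄)² = 1895.591; SSW = ΣΣ(x−x̄ᵢ)² = 549.123
MSB = 1895.591/2 = 947.7955; MSW = 549.123/25 = 21.9649
F = MSB/MSW = 43.1504
df = (2, 25)
p-value (upper-tail) = 0.00000
→ bracket: p<0.01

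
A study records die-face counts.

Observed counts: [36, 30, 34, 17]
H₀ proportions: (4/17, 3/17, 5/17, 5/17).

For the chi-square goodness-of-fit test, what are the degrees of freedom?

degrees of freedom = 3

df = k − 1 = 4 − 1 = 3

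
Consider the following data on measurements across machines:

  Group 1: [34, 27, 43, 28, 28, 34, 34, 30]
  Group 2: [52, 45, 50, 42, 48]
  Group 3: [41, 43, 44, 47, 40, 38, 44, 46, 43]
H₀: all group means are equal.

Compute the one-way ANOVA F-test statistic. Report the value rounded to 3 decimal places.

test statistic = 24.500

Group means [32.25, 47.40, 42.89], grand mean 40.045
SSB = Σnᵢ(x̄ᵢ−x̄)² = 829.366; SSW = ΣΣ(x−x̄ᵢ)² = 321.589
MSB = 829.366/2 = 414.6828; MSW = 321.589/19 = 16.9257
F = MSB/MSW = 24.5001
df = (2, 19)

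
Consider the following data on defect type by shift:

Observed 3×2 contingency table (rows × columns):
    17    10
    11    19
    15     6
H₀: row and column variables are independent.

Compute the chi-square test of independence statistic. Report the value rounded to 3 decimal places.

Row totals [27, 30, 21], col totals [43, 35], n=78
χ² = (17−14.88)²/14.88 + (10−12.12)²/12.12 + (11−16.54)²/16.54 + (19−13.46)²/13.46 + (15−11.58)²/11.58 + (6−9.42)²/9.42 = 7.0590
df = 2

test statistic = 7.059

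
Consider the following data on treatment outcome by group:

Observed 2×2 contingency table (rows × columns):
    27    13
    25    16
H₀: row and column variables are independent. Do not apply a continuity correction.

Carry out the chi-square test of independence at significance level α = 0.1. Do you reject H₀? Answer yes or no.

Row totals [40, 41], col totals [52, 29], n=81
χ² = (27−25.68)²/25.68 + (13−14.32)²/14.32 + (25−26.32)²/26.32 + (16−14.68)²/14.68 = 0.3750
df = 1
p-value (upper-tail) = 0.54030
At α=0.1: p ≥ α → fail to reject H₀

reject H₀: no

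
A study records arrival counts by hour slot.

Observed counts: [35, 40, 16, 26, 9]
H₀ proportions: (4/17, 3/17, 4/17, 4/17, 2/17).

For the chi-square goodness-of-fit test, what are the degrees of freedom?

df = k − 1 = 5 − 1 = 4

degrees of freedom = 4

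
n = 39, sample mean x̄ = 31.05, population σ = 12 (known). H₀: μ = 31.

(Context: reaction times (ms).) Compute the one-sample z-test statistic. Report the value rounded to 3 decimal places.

SE = σ/√n = 12/√39 = 1.9215
z = (x̄−μ₀)/SE = (31.05−31)/1.9215 = 0.0260

test statistic = 0.026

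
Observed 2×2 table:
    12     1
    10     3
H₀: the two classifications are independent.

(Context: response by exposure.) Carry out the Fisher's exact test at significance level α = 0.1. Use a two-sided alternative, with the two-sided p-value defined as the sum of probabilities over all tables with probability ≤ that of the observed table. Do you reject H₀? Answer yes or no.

Margins: r₁=13, r₂=13, c₁=22, c₂=4, n=26
p_obs = C(13,12)·C(13,10)/C(26,22); sum pmf over tables with pmf ≤ p_obs
p-value (two-sided) = 0.59304
At α=0.1: p ≥ α → fail to reject H₀

reject H₀: no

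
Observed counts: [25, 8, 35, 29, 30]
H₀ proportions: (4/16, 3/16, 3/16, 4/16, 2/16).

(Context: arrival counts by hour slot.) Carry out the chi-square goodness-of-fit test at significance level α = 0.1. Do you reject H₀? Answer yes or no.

n = 127; E_i = n·p_i = [31.75, 23.81, 23.81, 31.75, 15.88]
χ² = (25−31.75)²/31.75 + (8−23.81)²/23.81 + (35−23.81)²/23.81 + (29−31.75)²/31.75 + (30−15.88)²/15.88 = 29.9974
df = 4
p-value (upper-tail) = 0.00000
At α=0.1: p < α → reject H₀

reject H₀: yes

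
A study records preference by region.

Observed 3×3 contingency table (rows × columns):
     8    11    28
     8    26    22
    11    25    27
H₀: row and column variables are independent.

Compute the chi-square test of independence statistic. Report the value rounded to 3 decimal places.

Row totals [47, 56, 63], col totals [27, 62, 77], n=166
χ² = (8−7.64)²/7.64 + (11−17.55)²/17.55 + (28−21.80)²/21.80 + (8−9.11)²/9.11 + (26−20.92)²/20.92 + (22−25.98)²/25.98 + (11−10.25)²/10.25 + (25−23.53)²/23.53 + (27−29.22)²/29.22 = 6.5218
df = 4

test statistic = 6.522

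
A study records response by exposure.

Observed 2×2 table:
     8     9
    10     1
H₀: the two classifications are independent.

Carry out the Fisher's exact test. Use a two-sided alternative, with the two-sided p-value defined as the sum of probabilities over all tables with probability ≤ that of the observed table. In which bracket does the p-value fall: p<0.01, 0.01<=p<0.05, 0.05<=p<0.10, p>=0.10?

Margins: r₁=17, r₂=11, c₁=18, c₂=10, n=28
p_obs = C(17,8)·C(11,10)/C(28,18); sum pmf over tables with pmf ≤ p_obs
p-value (two-sided) = 0.04074
→ bracket: 0.01<=p<0.05

p-value bracket: 0.01<=p<0.05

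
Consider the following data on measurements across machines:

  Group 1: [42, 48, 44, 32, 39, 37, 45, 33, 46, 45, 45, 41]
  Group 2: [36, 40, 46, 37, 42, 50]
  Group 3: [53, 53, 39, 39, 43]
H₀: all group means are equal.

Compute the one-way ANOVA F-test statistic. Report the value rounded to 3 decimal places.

test statistic = 0.910

Group means [41.42, 41.83, 45.40], grand mean 42.391
SSB = Σnᵢ(x̄ᵢ−x̄)² = 58.528; SSW = ΣΣ(x−x̄ᵢ)² = 642.950
MSB = 58.528/2 = 29.2641; MSW = 642.950/20 = 32.1475
F = MSB/MSW = 0.9103
df = (2, 20)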